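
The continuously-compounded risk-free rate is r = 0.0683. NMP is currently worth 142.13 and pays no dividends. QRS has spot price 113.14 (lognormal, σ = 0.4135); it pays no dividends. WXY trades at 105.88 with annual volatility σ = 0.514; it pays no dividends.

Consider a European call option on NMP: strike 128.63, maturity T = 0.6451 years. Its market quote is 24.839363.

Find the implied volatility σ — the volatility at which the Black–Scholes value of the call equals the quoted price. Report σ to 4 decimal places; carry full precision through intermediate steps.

sigma = 0.3117

At σ = 0.3117 the Black–Scholes value reproduces the quote:
σ√T = 0.3117·√0.6451 = 0.250352
d₁ = (ln(S/K) + (r+σ²/2)T) / (σ√T) = (ln(142.13/128.63) + (0.0683+0.3117²/2)·0.6451) / 0.250352 = (0.099802 + 0.075398) / 0.250352 = 0.699817
d₂ = d₁ − σ√T = 0.699817 − 0.250352 = 0.449466
e^{−rT} = 0.956896
N(d₁) = 0.757979,  N(d₂) = 0.673452
V = S·N(d₁) − K·e^{−rT}·N(d₂) = 107.731595 − 82.892233 = 24.839363 (equal to the quote); since ∂V/∂σ > 0 for all σ, the implied volatility is unique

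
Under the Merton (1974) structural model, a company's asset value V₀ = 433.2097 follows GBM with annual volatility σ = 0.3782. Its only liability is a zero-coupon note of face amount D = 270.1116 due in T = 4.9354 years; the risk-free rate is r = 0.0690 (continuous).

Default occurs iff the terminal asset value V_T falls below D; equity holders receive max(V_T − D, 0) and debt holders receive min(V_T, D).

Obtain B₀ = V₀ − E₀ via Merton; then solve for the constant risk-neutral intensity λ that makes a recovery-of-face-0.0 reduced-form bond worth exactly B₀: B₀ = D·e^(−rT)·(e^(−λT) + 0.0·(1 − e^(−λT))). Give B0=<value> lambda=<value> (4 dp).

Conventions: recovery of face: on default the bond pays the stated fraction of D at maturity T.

With assets at 433.2097 and a single debt payment of 270.1116 at 4.9354 years:
d₁ = [ln(V₀/D) + (r + σ²/2)T] / (σ√T)
   = [ln(433.2097/270.1116) + (0.0690 + 0.5·0.3782²)·4.9354] / (0.3782·√4.9354)
   = [0.472387 + 0.693511] / 0.840200 = 1.387643
d₂ = d₁ − σ√T = 1.387643 − 0.840200 = 0.547443
N(d₁) = 0.917377,  N(d₂) = 0.707963,  e^(−rT) = 0.711384
E₀ = V₀·N(d₁) − D·e^(−rT)·N(d₂)
   = 433.2097·0.917377 − 270.1116·0.711384·0.707963 = 261.379400
B₀ = V₀ − E₀ = 433.2097 − 261.379400 = 171.830300
e^(−λT) = (B₀·e^(rT)/D − 0)/(1 − 0) = (171.8303·1.405710/270.1116 − 0)/1 = 0.89423628
λ = −ln(0.89423628)/4.9354 = 0.022650

B0=171.8303 lambda=0.0226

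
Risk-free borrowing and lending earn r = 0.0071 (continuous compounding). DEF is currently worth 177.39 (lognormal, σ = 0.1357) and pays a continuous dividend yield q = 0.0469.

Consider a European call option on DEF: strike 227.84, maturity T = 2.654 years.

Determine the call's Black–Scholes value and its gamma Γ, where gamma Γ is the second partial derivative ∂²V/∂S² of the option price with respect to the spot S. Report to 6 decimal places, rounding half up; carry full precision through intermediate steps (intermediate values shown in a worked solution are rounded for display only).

price = 0.934867
Γ = 0.002919

σ√T = 0.1357·√2.654 = 0.221070
d₁ = (ln(S/K) + (r−q+σ²/2)T) / (σ√T) = (ln(177.39/227.84) + (0.0071−0.0469+0.1357²/2)·2.654) / 0.221070 = (-0.250293 − 0.081193) / 0.221070 = -1.499460
d₂ = d₁ − σ√T = -1.499460 − 0.221070 = -1.720531
e^{−rT} = 0.981333
e^{−qT} = 0.882962
N(d₁) = 0.066877,  N(d₂) = 0.042668
Call price V = S·e^{−qT}·N(d₁) − K·e^{−rT}·N(d₂) = 10.474875 − 9.540008 = 0.934867
φ(d₁) = (1/√(2π))·e^{−d₁²/2} = 0.129622
Γ = e^{−qT}·φ(d₁) / (S·σ·√T) = 0.002919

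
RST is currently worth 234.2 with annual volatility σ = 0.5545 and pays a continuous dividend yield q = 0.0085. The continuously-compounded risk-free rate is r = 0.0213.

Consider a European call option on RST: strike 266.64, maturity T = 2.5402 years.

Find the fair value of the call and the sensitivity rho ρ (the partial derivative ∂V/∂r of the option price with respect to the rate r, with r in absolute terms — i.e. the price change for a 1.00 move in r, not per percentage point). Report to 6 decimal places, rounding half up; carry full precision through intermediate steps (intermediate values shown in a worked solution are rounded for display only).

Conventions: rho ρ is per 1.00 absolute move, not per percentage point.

σ√T = 0.5545·√2.5402 = 0.883762
d₁ = (ln(S/K) + (r−q+σ²/2)T) / (σ√T) = (ln(234.2/266.64) + (0.0213−0.0085+0.5545²/2)·2.5402) / 0.883762 = (-0.129724 + 0.423033) / 0.883762 = 0.331886
d₂ = d₁ − σ√T = 0.331886 − 0.883762 = -0.551876
e^{−rT} = 0.947331
e^{−qT} = 0.978640
N(d₁) = 0.630012,  N(d₂) = 0.290517
Call price V = S·e^{−qT}·N(d₁) − K·e^{−rT}·N(d₂) = 144.397222 − 73.383463 = 71.013758
ρ = K·T·e^{−rT}·N(d₂) = 186.408673

price = 71.013758
ρ = 186.408673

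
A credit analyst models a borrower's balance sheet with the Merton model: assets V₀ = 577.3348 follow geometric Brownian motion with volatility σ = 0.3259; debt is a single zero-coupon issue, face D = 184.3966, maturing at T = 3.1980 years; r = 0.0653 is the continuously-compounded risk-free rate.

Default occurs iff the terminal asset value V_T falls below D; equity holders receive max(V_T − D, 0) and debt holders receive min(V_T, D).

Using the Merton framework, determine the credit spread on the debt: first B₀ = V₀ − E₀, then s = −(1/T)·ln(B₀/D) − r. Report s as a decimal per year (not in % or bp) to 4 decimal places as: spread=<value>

Equity is a call on the firm's assets struck at D = 184.3966:
d₁ = [ln(V₀/D) + (r + σ²/2)T] / (σ√T)
   = [ln(577.3348/184.3966) + (0.0653 + 0.5·0.3259²)·3.1980] / (0.3259·√3.1980)
   = [1.141333 + 0.378660] / 0.582805 = 2.608064
d₂ = d₁ − σ√T = 2.608064 − 0.582805 = 2.025259
N(d₁) = 0.995447,  N(d₂) = 0.978580,  e^(−rT) = 0.811534
E₀ = V₀·N(d₁) − D·e^(−rT)·N(d₂)
   = 577.3348·0.995447 − 184.3966·0.811534·0.978580 = 428.267699
B₀ = V₀ − E₀ = 577.3348 − 428.267699 = 149.067101
spread = −(1/T)·ln(B₀/D) − r = −(1/3.1980)·ln(149.067101/184.3966) − 0.0653 = 0.00120792

spread=0.0012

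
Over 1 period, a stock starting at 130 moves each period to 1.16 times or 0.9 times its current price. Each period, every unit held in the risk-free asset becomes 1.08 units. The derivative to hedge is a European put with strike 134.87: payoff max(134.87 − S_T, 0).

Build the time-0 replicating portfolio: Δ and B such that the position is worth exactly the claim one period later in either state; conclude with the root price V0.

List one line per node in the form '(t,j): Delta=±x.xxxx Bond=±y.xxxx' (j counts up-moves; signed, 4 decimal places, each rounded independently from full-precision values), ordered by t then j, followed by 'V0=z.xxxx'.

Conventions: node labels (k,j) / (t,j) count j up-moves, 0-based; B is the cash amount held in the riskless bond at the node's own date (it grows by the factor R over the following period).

(0,0): Delta=-0.5287 Bond=73.8219
V0=5.0912

Arbitrage-free pricing uses the up-move probability p* = (R−d)/(u−d) = 0.6923, discounting each step at R = 1.08.
Expiry values: V(1,0)=17.8700, V(1,1)=0.0000
  t=0,j=0: stock 130.0000 → up 150.8000 (V=0.0000), down 117.0000 (V=17.8700). Price 5.0912; hedge Δ=-0.5287, bond B=73.8219.
Check: Δ(0,0)·S0 + B(0,0) = 5.0912 = V0.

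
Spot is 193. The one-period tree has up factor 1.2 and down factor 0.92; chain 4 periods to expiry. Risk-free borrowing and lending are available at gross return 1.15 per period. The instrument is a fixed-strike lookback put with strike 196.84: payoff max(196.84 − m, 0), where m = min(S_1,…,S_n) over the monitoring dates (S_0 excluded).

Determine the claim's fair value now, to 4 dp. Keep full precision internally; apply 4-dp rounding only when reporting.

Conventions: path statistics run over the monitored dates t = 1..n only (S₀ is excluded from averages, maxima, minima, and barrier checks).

price = 2.3311

Risk-neutral up-probability p* = (R−d)/(u−d) = (1.15−0.92)/(1.2−0.92) = 0.8214; the claim prices as the p*-weighted sum of path payoffs discounted by R^4.
Enumerate all 2^4 = 16 price paths (U = up ×1.2, D = down ×0.92); each path with k up-moves has probability p*^k·(1−p*)^(4−k).
DDDD: m=138.2638, payoff=58.5762, prob=0.001017
UDDD: m=180.3441, payoff=16.4959, prob=0.004677
DUDD: m=177.5600, payoff=19.2800, prob=0.004677
UUDD: m=231.6000, payoff=0.0000, prob=0.021516
DDUD: m=163.3552, payoff=33.4848, prob=0.004677
UDUD: m=213.0720, payoff=0.0000, prob=0.021516
DUUD: m=177.5600, payoff=19.2800, prob=0.021516
UUUD: m=231.6000, payoff=0.0000, prob=0.098974
DDDU: m=150.2868, payoff=46.5532, prob=0.004677
UDDU: m=196.0262, payoff=0.8138, prob=0.021516
DUDU: m=177.5600, payoff=19.2800, prob=0.021516
UUDU: m=231.6000, payoff=0.0000, prob=0.098974
DDUU: m=163.3552, payoff=33.4848, prob=0.021516
UDUU: m=213.0720, payoff=0.0000, prob=0.098974
DUUU: m=177.5600, payoff=19.2800, prob=0.098974
UUUU: m=231.6000, payoff=0.0000, prob=0.455281
Price = Σ prob·payoff / R^4 = 4.077123 / 1.749006 = 2.3311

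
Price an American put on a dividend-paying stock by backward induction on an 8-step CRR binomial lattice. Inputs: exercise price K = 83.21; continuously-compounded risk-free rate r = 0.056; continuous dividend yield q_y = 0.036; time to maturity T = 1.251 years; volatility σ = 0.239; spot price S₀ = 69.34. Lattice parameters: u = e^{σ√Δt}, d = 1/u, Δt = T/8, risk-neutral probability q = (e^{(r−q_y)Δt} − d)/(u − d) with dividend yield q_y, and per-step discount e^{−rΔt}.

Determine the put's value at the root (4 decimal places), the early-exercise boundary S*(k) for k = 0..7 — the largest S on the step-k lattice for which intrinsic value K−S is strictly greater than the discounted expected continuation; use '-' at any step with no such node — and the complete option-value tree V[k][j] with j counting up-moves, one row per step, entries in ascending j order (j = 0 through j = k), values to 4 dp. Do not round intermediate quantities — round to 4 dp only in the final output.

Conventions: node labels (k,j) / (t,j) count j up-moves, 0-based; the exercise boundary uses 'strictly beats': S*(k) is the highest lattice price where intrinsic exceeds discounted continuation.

price = 15.3670
boundary = - - 57.3975 63.0868 57.3975 63.0868 69.3400 76.2131
tree:
15.3670
20.2509 10.6174
25.8125 14.8912 6.4105
30.9888 20.1232 9.7750 3.0639
35.6982 25.8125 14.3611 5.2318 0.8886
39.9829 30.9888 20.1232 8.6902 1.7678 0.0000
43.8812 35.6982 25.8125 13.8700 3.5170 0.0000 0.0000
47.4280 39.9829 30.9888 20.1232 6.9969 0.0000 0.0000 0.0000
50.6549 43.8812 35.6982 25.8125 13.8700 0.0000 0.0000 0.0000 0.0000

Δt=0.15637, u=1.09912, d=0.90982, q=0.49294, disc=e^(-rΔt)=0.99128
k=8 terminal: V=max(K-S,0) → 50.6549 43.8812 35.6982 25.8125 13.8700 0.0000 0.0000 0.0000 0.0000
k=7: j=0 S=35.7820 intr=47.4280 cont=46.9033 V=47.4280[EX]; j=1 S=43.2271 intr=39.9829 cont=39.5001 V=39.9829[EX]; j=2 S=52.2212 intr=30.9888 cont=30.5564 V=30.9888[EX]; j=3 S=63.0868 intr=20.1232 cont=19.7519 V=20.1232[EX]; j=4 S=76.2131 intr=6.9969 cont=6.9716 V=6.9969[EX]; j=5 S=92.0705 intr=0.0000 cont=0.0000 V=0.0000[hold]; j=6 S=111.2273 intr=0.0000 cont=0.0000 V=0.0000[hold]; j=7 S=134.3701 intr=0.0000 cont=0.0000 V=0.0000[hold]  S*(7)=76.2131
k=6: j=0 S=39.3288 intr=43.8812 cont=43.3765 V=43.8812[EX]; j=1 S=47.5118 intr=35.6982 cont=35.2394 V=35.6982[EX]; j=2 S=57.3975 intr=25.8125 cont=25.4092 V=25.8125[EX]; j=3 S=69.3400 intr=13.8700 cont=13.5338 V=13.8700[EX]; j=4 S=83.7674 intr=0.0000 cont=3.5170 V=3.5170[hold]; j=5 S=101.1966 intr=0.0000 cont=0.0000 V=0.0000[hold]; j=6 S=122.2523 intr=0.0000 cont=0.0000 V=0.0000[hold]  S*(6)=69.3400
k=5: j=0 S=43.2271 intr=39.9829 cont=39.5001 V=39.9829[EX]; j=1 S=52.2212 intr=30.9888 cont=30.5564 V=30.9888[EX]; j=2 S=63.0868 intr=20.1232 cont=19.7519 V=20.1232[EX]; j=3 S=76.2131 intr=6.9969 cont=8.6902 V=8.6902[hold]; j=4 S=92.0705 intr=0.0000 cont=1.7678 V=1.7678[hold]; j=5 S=111.2273 intr=0.0000 cont=0.0000 V=0.0000[hold]  S*(5)=63.0868
k=4: j=0 S=47.5118 intr=35.6982 cont=35.2394 V=35.6982[EX]; j=1 S=57.3975 intr=25.8125 cont=25.4092 V=25.8125[EX]; j=2 S=69.3400 intr=13.8700 cont=14.3611 V=14.3611[hold]; j=3 S=83.7674 intr=0.0000 cont=5.2318 V=5.2318[hold]; j=4 S=101.1966 intr=0.0000 cont=0.8886 V=0.8886[hold]  S*(4)=57.3975
k=3: j=0 S=52.2212 intr=30.9888 cont=30.5564 V=30.9888[EX]; j=1 S=63.0868 intr=20.1232 cont=19.9919 V=20.1232[EX]; j=2 S=76.2131 intr=6.9969 cont=9.7750 V=9.7750[hold]; j=3 S=92.0705 intr=0.0000 cont=3.0639 V=3.0639[hold]  S*(3)=63.0868
k=2: j=0 S=57.3975 intr=25.8125 cont=25.4092 V=25.8125[EX]; j=1 S=69.3400 intr=13.8700 cont=14.8912 V=14.8912[hold]; j=2 S=83.7674 intr=0.0000 cont=6.4105 V=6.4105[hold]  S*(2)=57.3975
k=1: j=0 S=63.0868 intr=20.1232 cont=20.2509 V=20.2509[hold]; j=1 S=76.2131 intr=6.9969 cont=10.6174 V=10.6174[hold]  S*(1)=-
k=0: j=0 S=69.3400 intr=13.8700 cont=15.3670 V=15.3670[hold]  S*(0)=-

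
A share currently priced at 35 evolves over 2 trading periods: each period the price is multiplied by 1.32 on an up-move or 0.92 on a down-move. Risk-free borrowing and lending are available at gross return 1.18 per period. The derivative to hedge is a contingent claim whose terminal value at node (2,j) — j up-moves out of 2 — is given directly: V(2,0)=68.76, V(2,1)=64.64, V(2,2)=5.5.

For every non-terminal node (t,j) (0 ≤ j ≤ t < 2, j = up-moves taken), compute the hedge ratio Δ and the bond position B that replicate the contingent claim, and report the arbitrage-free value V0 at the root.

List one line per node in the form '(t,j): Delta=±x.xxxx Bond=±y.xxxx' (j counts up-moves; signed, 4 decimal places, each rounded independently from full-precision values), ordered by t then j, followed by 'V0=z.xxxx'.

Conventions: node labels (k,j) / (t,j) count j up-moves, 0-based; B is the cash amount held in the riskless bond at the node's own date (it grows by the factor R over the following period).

(0,0): Delta=-2.4142 Bond=113.3388
(1,0): Delta=-0.3199 Bond=66.3017
(1,1): Delta=-3.2002 Bond=170.0525
V0=28.8409

The replicating-portfolio and risk-neutral prices coincide; use p* = (1.18−0.92)/(1.32−0.92) = 0.6500 for the latter.
Payoffs at expiry: V(2,0)=68.7600, V(2,1)=64.6400, V(2,2)=5.5000
  t=1,j=0: stock 32.2000 → up 42.5040 (V=64.6400), down 29.6240 (V=68.7600). Price 56.0017; hedge Δ=-0.3199, bond B=66.3017.
  t=1,j=1: stock 46.2000 → up 60.9840 (V=5.5000), down 42.5040 (V=64.6400). Price 22.2025; hedge Δ=-3.2002, bond B=170.0525.
  t=0,j=0: stock 35.0000 → up 46.2000 (V=22.2025), down 32.2000 (V=56.0017). Price 28.8409; hedge Δ=-2.4142, bond B=113.3388.
Verification: the root portfolio costs Δ(0,0)·S0 + B(0,0) = 28.8409, matching V0.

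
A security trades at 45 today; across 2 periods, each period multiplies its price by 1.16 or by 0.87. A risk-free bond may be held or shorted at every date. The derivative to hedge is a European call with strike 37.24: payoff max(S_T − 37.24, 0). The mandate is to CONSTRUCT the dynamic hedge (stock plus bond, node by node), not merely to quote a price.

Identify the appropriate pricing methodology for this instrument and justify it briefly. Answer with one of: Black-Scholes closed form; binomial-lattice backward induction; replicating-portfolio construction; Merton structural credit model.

framework: replicating-portfolio construction

Key observation: since the answer must list Δ and B at each node of the 1.16/0.87 lattice on 45, the replicating-portfolio method — solving the two-state system at every node — is the one that applies.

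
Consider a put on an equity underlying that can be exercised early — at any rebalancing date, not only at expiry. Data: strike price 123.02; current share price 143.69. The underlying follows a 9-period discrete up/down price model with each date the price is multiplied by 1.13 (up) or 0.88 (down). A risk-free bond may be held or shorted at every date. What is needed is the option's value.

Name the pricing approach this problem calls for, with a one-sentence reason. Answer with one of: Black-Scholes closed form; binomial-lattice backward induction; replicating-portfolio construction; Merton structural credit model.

framework: binomial-lattice backward induction

Key observation: the defining feature is the embedded early-exercise option across 9 discrete dates on the spot-143.69 tree; pricing the strike-123.02 put means working backward with an exercise test at every node.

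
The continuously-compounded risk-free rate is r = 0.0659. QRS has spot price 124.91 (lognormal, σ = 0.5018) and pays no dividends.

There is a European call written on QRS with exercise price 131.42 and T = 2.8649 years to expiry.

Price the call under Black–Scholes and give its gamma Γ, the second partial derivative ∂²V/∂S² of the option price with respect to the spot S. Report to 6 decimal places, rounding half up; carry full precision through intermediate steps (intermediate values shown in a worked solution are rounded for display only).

price = 46.963843
Γ = 0.003165

σ√T = 0.5018·√2.8649 = 0.849347
d₁ = (ln(S/K) + (r+σ²/2)T) / (σ√T) = (ln(124.91/131.42) + (0.0659+0.5018²/2)·2.8649) / 0.849347 = (-0.050805 + 0.549492) / 0.849347 = 0.587142
d₂ = d₁ − σ√T = 0.587142 − 0.849347 = -0.262205
e^{−rT} = 0.827955
N(d₁) = 0.721446,  N(d₂) = 0.396582
Call price V = S·N(d₁) − K·e^{−rT}·N(d₂) = 90.115802 − 43.151959 = 46.963843
φ(d₁) = (1/√(2π))·e^{−d₁²/2} = 0.335778
Γ = φ(d₁) / (S·σ·√T) = 0.003165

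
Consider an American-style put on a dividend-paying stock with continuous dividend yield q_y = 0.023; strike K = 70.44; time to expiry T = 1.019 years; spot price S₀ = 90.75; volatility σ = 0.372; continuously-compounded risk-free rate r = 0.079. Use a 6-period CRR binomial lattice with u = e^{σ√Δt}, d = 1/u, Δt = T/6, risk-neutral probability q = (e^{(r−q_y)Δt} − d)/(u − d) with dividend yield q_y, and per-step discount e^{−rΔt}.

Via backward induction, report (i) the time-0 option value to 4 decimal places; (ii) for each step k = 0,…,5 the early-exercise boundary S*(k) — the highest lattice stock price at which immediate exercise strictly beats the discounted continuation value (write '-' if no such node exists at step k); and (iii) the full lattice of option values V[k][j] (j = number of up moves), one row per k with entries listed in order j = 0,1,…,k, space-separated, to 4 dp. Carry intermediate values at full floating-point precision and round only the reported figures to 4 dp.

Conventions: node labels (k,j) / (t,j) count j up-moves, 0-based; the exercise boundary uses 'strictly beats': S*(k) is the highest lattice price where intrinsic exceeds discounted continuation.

params: Δt=0.16983 u=1.16568 d=0.85787 q=0.49279 e^(-rΔt)=0.98667
t_6 payoffs: 34.2681 21.2893 3.6536 0.0000 0.0000 0.0000 0.0000
t_5: node(5,0) S=42.1648 payoff=28.2752 vs cont=27.5008 → 28.2752 [stop]  node(5,1) S=57.2940 payoff=13.1460 vs cont=12.4306 → 13.1460 [stop]  node(5,2) S=77.8516 payoff=0.0000 vs cont=1.8284 → 1.8284 [wait]  node(5,3) S=105.7854 payoff=0.0000 vs cont=0.0000 → 0.0000 [wait]  node(5,4) S=143.7422 payoff=0.0000 vs cont=0.0000 → 0.0000 [wait]  node(5,5) S=195.3182 payoff=0.0000 vs cont=0.0000 → 0.0000 [wait]  ⇒ S*(5)=57.2940
t_4: node(4,0) S=49.1507 payoff=21.2893 vs cont=20.5421 → 21.2893 [stop]  node(4,1) S=66.7864 payoff=3.6536 vs cont=7.4679 → 7.4679 [wait]  node(4,2) S=90.7500 payoff=0.0000 vs cont=0.9150 → 0.9150 [wait]  node(4,3) S=123.3119 payoff=0.0000 vs cont=0.0000 → 0.0000 [wait]  node(4,4) S=167.5574 payoff=0.0000 vs cont=0.0000 → 0.0000 [wait]  ⇒ S*(4)=49.1507
t_3: node(3,0) S=57.2940 payoff=13.1460 vs cont=14.2852 → 14.2852 [wait]  node(3,1) S=77.8516 payoff=0.0000 vs cont=4.1822 → 4.1822 [wait]  node(3,2) S=105.7854 payoff=0.0000 vs cont=0.4579 → 0.4579 [wait]  node(3,3) S=143.7422 payoff=0.0000 vs cont=0.0000 → 0.0000 [wait]  ⇒ S*(3)=-
t_2: node(2,0) S=66.7864 payoff=3.6536 vs cont=9.1825 → 9.1825 [wait]  node(2,1) S=90.7500 payoff=0.0000 vs cont=2.3156 → 2.3156 [wait]  node(2,2) S=123.3119 payoff=0.0000 vs cont=0.2292 → 0.2292 [wait]  ⇒ S*(2)=-
t_1: node(1,0) S=77.8516 payoff=0.0000 vs cont=5.7213 → 5.7213 [wait]  node(1,1) S=105.7854 payoff=0.0000 vs cont=1.2703 → 1.2703 [wait]  ⇒ S*(1)=-
t_0: node(0,0) S=90.7500 payoff=0.0000 vs cont=3.4808 → 3.4808 [wait]  ⇒ S*(0)=-

price = 3.4808
boundary = - - - - 49.1507 57.2940
tree:
3.4808
5.7213 1.2703
9.1825 2.3156 0.2292
14.2852 4.1822 0.4579 0.0000
21.2893 7.4679 0.9150 0.0000 0.0000
28.2752 13.1460 1.8284 0.0000 0.0000 0.0000
34.2681 21.2893 3.6536 0.0000 0.0000 0.0000 0.0000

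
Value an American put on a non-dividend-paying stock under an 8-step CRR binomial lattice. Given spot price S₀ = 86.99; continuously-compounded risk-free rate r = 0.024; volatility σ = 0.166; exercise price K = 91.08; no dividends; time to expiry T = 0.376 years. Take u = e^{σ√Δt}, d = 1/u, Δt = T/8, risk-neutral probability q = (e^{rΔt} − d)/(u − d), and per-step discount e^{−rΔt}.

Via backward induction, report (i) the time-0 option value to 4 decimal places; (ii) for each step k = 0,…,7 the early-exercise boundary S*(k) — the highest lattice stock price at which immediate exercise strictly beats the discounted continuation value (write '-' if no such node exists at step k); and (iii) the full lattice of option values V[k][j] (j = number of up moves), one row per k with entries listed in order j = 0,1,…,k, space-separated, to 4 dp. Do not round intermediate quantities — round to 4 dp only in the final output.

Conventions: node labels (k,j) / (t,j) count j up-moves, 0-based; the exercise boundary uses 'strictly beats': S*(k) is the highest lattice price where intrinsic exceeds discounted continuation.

params: Δt=0.04700 u=1.03664 d=0.96465 q=0.50668 e^(-rΔt)=0.99887
t_8 payoffs: 25.8519 20.9840 15.7528 10.1312 4.0900 0.0000 0.0000 0.0000 0.0000
t_7: node(7,0) S=67.6182 payoff=23.4618 vs cont=23.3591 → 23.4618 [stop]  node(7,1) S=72.6645 payoff=18.4155 vs cont=18.3128 → 18.4155 [stop]  node(7,2) S=78.0874 payoff=12.9926 vs cont=12.8899 → 12.9926 [stop]  node(7,3) S=83.9151 payoff=7.1649 vs cont=7.0622 → 7.1649 [stop]  node(7,4) S=90.1776 payoff=0.9024 vs cont=2.0154 → 2.0154 [wait]  node(7,5) S=96.9075 payoff=0.0000 vs cont=0.0000 → 0.0000 [wait]  node(7,6) S=104.1397 payoff=0.0000 vs cont=0.0000 → 0.0000 [wait]  node(7,7) S=111.9115 payoff=0.0000 vs cont=0.0000 → 0.0000 [wait]  ⇒ S*(7)=83.9151
t_6: node(6,0) S=70.0960 payoff=20.9840 vs cont=20.8813 → 20.9840 [stop]  node(6,1) S=75.3272 payoff=15.7528 vs cont=15.6501 → 15.7528 [stop]  node(6,2) S=80.9488 payoff=10.1312 vs cont=10.0285 → 10.1312 [stop]  node(6,3) S=86.9900 payoff=4.0900 vs cont=4.5506 → 4.5506 [wait]  node(6,4) S=93.4820 payoff=0.0000 vs cont=0.9931 → 0.9931 [wait]  node(6,5) S=100.4585 payoff=0.0000 vs cont=0.0000 → 0.0000 [wait]  node(6,6) S=107.9557 payoff=0.0000 vs cont=0.0000 → 0.0000 [wait]  ⇒ S*(6)=80.9488
t_5: node(5,0) S=72.6645 payoff=18.4155 vs cont=18.3128 → 18.4155 [stop]  node(5,1) S=78.0874 payoff=12.9926 vs cont=12.8899 → 12.9926 [stop]  node(5,2) S=83.9151 payoff=7.1649 vs cont=7.2954 → 7.2954 [wait]  node(5,3) S=90.1776 payoff=0.9024 vs cont=2.7450 → 2.7450 [wait]  node(5,4) S=96.9075 payoff=0.0000 vs cont=0.4894 → 0.4894 [wait]  node(5,5) S=104.1397 payoff=0.0000 vs cont=0.0000 → 0.0000 [wait]  ⇒ S*(5)=78.0874
t_4: node(4,0) S=75.3272 payoff=15.7528 vs cont=15.6501 → 15.7528 [stop]  node(4,1) S=80.9488 payoff=10.1312 vs cont=10.0945 → 10.1312 [stop]  node(4,2) S=86.9900 payoff=4.0900 vs cont=4.9842 → 4.9842 [wait]  node(4,3) S=93.4820 payoff=0.0000 vs cont=1.6003 → 1.6003 [wait]  node(4,4) S=100.4585 payoff=0.0000 vs cont=0.2411 → 0.2411 [wait]  ⇒ S*(4)=80.9488
t_3: node(3,0) S=78.0874 payoff=12.9926 vs cont=12.8899 → 12.9926 [stop]  node(3,1) S=83.9151 payoff=7.1649 vs cont=7.5148 → 7.5148 [wait]  node(3,2) S=90.1776 payoff=0.9024 vs cont=3.2659 → 3.2659 [wait]  node(3,3) S=96.9075 payoff=0.0000 vs cont=0.9106 → 0.9106 [wait]  ⇒ S*(3)=78.0874
t_2: node(2,0) S=80.9488 payoff=10.1312 vs cont=10.2056 → 10.2056 [wait]  node(2,1) S=86.9900 payoff=4.0900 vs cont=5.3559 → 5.3559 [wait]  node(2,2) S=93.4820 payoff=0.0000 vs cont=2.0702 → 2.0702 [wait]  ⇒ S*(2)=-
t_1: node(1,0) S=83.9151 payoff=7.1649 vs cont=7.7396 → 7.7396 [wait]  node(1,1) S=90.1776 payoff=0.9024 vs cont=3.6870 → 3.6870 [wait]  ⇒ S*(1)=-
t_0: node(0,0) S=86.9900 payoff=4.0900 vs cont=5.6798 → 5.6798 [wait]  ⇒ S*(0)=-

price = 5.6798
boundary = - - - 78.0874 80.9488 78.0874 80.9488 83.9151
tree:
5.6798
7.7396 3.6870
10.2056 5.3559 2.0702
12.9926 7.5148 3.2659 0.9106
15.7528 10.1312 4.9842 1.6003 0.2411
18.4155 12.9926 7.2954 2.7450 0.4894 0.0000
20.9840 15.7528 10.1312 4.5506 0.9931 0.0000 0.0000
23.4618 18.4155 12.9926 7.1649 2.0154 0.0000 0.0000 0.0000
25.8519 20.9840 15.7528 10.1312 4.0900 0.0000 0.0000 0.0000 0.0000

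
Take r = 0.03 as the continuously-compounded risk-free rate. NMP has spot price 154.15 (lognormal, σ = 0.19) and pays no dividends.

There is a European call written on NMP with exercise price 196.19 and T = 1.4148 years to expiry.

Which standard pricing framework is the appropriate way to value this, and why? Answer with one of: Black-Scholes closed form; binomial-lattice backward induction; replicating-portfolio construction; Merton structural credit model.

Key observation: a European claim on NMP (strike 196.19) — a lognormal (GBM) underlying with constant rate and volatility — has an exact closed-form value; no lattice or capital structure is involved.

framework: Black-Scholes closed form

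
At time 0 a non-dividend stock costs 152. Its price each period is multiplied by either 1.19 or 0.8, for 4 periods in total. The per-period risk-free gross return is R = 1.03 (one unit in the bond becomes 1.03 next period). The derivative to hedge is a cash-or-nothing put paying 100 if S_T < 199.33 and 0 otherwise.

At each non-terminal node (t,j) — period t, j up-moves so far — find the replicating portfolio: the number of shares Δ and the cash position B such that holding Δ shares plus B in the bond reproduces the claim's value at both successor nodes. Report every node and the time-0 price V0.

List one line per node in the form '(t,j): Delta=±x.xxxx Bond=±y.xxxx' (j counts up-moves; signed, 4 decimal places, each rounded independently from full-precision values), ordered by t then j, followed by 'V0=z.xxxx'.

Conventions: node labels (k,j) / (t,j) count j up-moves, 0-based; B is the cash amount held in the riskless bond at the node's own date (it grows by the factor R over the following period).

Under the risk-neutral measure, an up-move has probability p* = (R−d)/(u−d) = 0.5897 and values discount at R = 1.03.
At maturity the claim pays: V(4,0)=100.0000, V(4,1)=100.0000, V(4,2)=100.0000, V(4,3)=0.0000, V(4,4)=0.0000
  t=3,j=0: stock 77.8240 → up 92.6106 (V=100.0000), down 62.2592 (V=100.0000). Price 97.0874; hedge Δ=0.0000, bond B=97.0874.
  t=3,j=1: stock 115.7632 → up 137.7582 (V=100.0000), down 92.6106 (V=100.0000). Price 97.0874; hedge Δ=0.0000, bond B=97.0874.
  t=3,j=2: stock 172.1978 → up 204.9153 (V=0.0000), down 137.7582 (V=100.0000). Price 39.8307; hedge Δ=-1.4890, bond B=296.2410.
  t=3,j=3: stock 256.1442 → up 304.8116 (V=0.0000), down 204.9153 (V=0.0000). Price 0.0000; hedge Δ=0.0000, bond B=0.0000.
  t=2,j=0: stock 97.2800 → up 115.7632 (V=97.0874), down 77.8240 (V=97.0874). Price 94.2596; hedge Δ=0.0000, bond B=94.2596.
  t=2,j=1: stock 144.7040 → up 172.1978 (V=39.8307), down 115.7632 (V=97.0874). Price 61.4763; hedge Δ=-1.0146, bond B=208.2883.
  t=2,j=2: stock 215.2472 → up 256.1442 (V=0.0000), down 172.1978 (V=39.8307). Price 15.8649; hedge Δ=-0.4745, bond B=117.9949.
  t=1,j=0: stock 121.6000 → up 144.7040 (V=61.4763), down 97.2800 (V=94.2596). Price 72.7436; hedge Δ=-0.6913, bond B=156.8032.
  t=1,j=1: stock 180.8800 → up 215.2472 (V=15.8649), down 144.7040 (V=61.4763). Price 33.5702; hedge Δ=-0.6466, bond B=150.5227.
  t=0,j=0: stock 152.0000 → up 180.8800 (V=33.5702), down 121.6000 (V=72.7436). Price 48.1954; hedge Δ=-0.6608, bond B=148.6401.
Verification: the root portfolio costs Δ(0,0)·S0 + B(0,0) = 48.1954, matching V0.

(0,0): Delta=-0.6608 Bond=148.6401
(1,0): Delta=-0.6913 Bond=156.8032
(1,1): Delta=-0.6466 Bond=150.5227
(2,0): Delta=0.0000 Bond=94.2596
(2,1): Delta=-1.0146 Bond=208.2883
(2,2): Delta=-0.4745 Bond=117.9949
(3,0): Delta=0.0000 Bond=97.0874
(3,1): Delta=0.0000 Bond=97.0874
(3,2): Delta=-1.4890 Bond=296.2410
(3,3): Delta=0.0000 Bond=0.0000
V0=48.1954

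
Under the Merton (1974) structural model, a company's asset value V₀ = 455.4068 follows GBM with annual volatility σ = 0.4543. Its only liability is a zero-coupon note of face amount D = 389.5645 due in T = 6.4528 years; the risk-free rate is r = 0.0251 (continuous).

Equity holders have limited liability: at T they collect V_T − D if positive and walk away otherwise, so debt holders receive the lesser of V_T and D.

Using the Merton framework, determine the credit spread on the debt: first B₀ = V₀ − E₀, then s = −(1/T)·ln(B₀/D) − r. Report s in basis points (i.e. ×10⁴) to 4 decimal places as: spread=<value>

Equity is a call on the firm's assets struck at D = 389.5645:
d₁ = [ln(V₀/D) + (r + σ²/2)T] / (σ√T)
   = [ln(455.4068/389.5645) + (0.0251 + 0.5·0.4543²)·6.4528] / (0.4543·√6.4528)
   = [0.156162 + 0.827857] / 1.154029 = 0.852681
d₂ = d₁ − σ√T = 0.852681 − 1.154029 = -0.301348
N(d₁) = 0.803082,  N(d₂) = 0.381574,  e^(−rT) = 0.850471
E₀ = V₀·N(d₁) − D·e^(−rT)·N(d₂)
   = 455.4068·0.803082 − 389.5645·0.850471·0.381574 = 239.308296
B₀ = V₀ − E₀ = 455.4068 − 239.308296 = 216.098504
spread = −(1/T)·ln(B₀/D) − r = −(1/6.4528)·ln(216.098504/389.5645) − 0.0251 = 0.06622394
in basis points: 0.06622394 × 10⁴ = 662.2394 bp

spread=662.2394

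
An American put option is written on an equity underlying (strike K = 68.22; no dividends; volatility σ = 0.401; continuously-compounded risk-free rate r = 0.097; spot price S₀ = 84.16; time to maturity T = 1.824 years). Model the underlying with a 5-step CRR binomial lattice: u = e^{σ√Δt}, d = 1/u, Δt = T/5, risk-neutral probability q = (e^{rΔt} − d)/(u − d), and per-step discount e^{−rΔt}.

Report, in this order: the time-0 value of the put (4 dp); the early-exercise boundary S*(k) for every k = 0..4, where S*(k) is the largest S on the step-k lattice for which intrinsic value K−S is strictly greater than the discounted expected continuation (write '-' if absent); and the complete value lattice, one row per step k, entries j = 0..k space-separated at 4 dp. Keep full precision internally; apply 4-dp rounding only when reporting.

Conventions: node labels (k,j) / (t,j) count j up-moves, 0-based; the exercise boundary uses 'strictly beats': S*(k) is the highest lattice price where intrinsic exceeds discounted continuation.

Δt=0.36480  u=1.27405  d=0.78490  q=0.51338  discount=0.96523
step 5 (expiry): payoffs max(K−S,0) = 43.1486 27.5242 2.1628 0.0000 0.0000 0.0000
step 4: (k=4,j=0): S=31.9421, K−S=36.2779, hold=33.9061 ⇒ V=36.2779 exercise | (k=4,j=1): S=51.8483, K−S=16.3717, hold=13.9999 ⇒ V=16.3717 exercise | (k=4,j=2): S=84.1600, K−S=0.0000, hold=1.0159 ⇒ V=1.0159 continue | (k=4,j=3): S=136.6082, K−S=0.0000, hold=0.0000 ⇒ V=0.0000 continue | (k=4,j=4): S=221.7420, K−S=0.0000, hold=0.0000 ⇒ V=0.0000 continue  boundary S*=51.8483
step 3: (k=3,j=0): S=40.6958, K−S=27.5242, hold=25.1525 ⇒ V=27.5242 exercise | (k=3,j=1): S=66.0572, K−S=2.1628, hold=8.1932 ⇒ V=8.1932 continue | (k=3,j=2): S=107.2238, K−S=0.0000, hold=0.4772 ⇒ V=0.4772 continue | (k=3,j=3): S=174.0453, K−S=0.0000, hold=0.0000 ⇒ V=0.0000 continue  boundary S*=40.6958
step 2: (k=2,j=0): S=51.8483, K−S=16.3717, hold=16.9881 ⇒ V=16.9881 continue | (k=2,j=1): S=84.1600, K−S=0.0000, hold=4.0848 ⇒ V=4.0848 continue | (k=2,j=2): S=136.6082, K−S=0.0000, hold=0.2241 ⇒ V=0.2241 continue  boundary S*=-
step 1: (k=1,j=0): S=66.0572, K−S=2.1628, hold=10.0035 ⇒ V=10.0035 continue | (k=1,j=1): S=107.2238, K−S=0.0000, hold=2.0297 ⇒ V=2.0297 continue  boundary S*=-
step 0: (k=0,j=0): S=84.1600, K−S=0.0000, hold=5.7044 ⇒ V=5.7044 continue  boundary S*=-

price = 5.7044
boundary = - - - 40.6958 51.8483
tree:
5.7044
10.0035 2.0297
16.9881 4.0848 0.2241
27.5242 8.1932 0.4772 0.0000
36.2779 16.3717 1.0159 0.0000 0.0000
43.1486 27.5242 2.1628 0.0000 0.0000 0.0000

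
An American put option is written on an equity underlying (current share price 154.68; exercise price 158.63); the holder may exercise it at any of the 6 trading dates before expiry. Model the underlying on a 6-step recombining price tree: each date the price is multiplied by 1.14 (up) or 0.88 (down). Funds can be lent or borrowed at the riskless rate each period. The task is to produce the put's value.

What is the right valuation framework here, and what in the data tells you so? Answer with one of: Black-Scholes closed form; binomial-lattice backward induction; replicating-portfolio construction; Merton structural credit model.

framework: binomial-lattice backward induction

Key observation: the defining feature is the embedded early-exercise option across 6 discrete dates on the spot-154.68 tree; pricing the strike-158.63 put means working backward with an exercise test at every node.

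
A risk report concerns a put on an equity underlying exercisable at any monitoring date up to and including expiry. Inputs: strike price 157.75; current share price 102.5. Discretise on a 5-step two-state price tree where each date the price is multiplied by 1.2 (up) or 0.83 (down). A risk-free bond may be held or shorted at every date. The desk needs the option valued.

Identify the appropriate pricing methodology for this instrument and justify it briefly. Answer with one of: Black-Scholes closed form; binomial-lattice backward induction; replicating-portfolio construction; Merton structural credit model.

framework: binomial-lattice backward induction

Key observation: the exercise right at every one of the 5 steps is what matters: each node needs max(157.75 − S, continuation), which only the stepwise tree valuation starting from spot 102.5 delivers.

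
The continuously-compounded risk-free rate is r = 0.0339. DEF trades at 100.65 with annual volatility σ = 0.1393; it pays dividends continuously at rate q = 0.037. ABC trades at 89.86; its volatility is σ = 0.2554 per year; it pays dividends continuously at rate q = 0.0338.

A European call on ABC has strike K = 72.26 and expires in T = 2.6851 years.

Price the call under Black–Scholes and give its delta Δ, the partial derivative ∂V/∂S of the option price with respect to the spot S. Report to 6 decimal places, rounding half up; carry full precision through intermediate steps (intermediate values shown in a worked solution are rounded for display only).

price = 21.913735
Δ = 0.700944

σ√T = 0.2554·√2.6851 = 0.418505
d₁ = (ln(S/K) + (r−q+σ²/2)T) / (σ√T) = (ln(89.86/72.26) + (0.0339−0.0338+0.2554²/2)·2.6851) / 0.418505 = (0.217982 + 0.087842) / 0.418505 = 0.730753
d₂ = d₁ − σ√T = 0.730753 − 0.418505 = 0.312247
e^{−rT} = 0.912995
e^{−qT} = 0.913240
N(d₁) = 0.767535,  N(d₂) = 0.622574
Call price V = S·e^{−qT}·N(d₁) − K·e^{−rT}·N(d₂) = 62.986806 − 41.073071 = 21.913735
Δ = e^{−qT}·N(d₁) = 0.700944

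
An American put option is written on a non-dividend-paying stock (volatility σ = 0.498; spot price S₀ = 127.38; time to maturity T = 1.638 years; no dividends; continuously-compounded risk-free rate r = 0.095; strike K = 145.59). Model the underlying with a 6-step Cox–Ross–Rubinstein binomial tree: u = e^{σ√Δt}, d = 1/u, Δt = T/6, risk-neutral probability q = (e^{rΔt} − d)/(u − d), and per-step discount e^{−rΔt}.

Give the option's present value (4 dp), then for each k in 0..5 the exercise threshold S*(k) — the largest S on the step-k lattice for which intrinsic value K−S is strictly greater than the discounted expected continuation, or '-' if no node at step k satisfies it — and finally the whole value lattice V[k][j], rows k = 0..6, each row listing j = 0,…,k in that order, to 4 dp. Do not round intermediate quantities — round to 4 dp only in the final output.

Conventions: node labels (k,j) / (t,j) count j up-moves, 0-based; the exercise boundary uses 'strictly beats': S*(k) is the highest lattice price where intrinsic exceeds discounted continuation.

price = 34.7946
boundary = - - 75.6994 58.3564 75.6994 98.1967
tree:
34.7946
50.1536 20.3851
69.8906 31.9313 9.2402
87.2336 48.3375 16.2558 2.2980
100.6033 69.8906 28.0903 4.5814 0.0000
110.9099 87.2336 47.3933 9.1339 0.0000 0.0000
118.8553 100.6033 69.8906 18.2100 0.0000 0.0000 0.0000

params: Δt=0.27300 u=1.29719 d=0.77090 q=0.48524 e^(-rΔt)=0.97440
t_6 payoffs: 118.8553 100.6033 69.8906 18.2100 0.0000 0.0000 0.0000
t_5: node(5,0) S=34.6801 payoff=110.9099 vs cont=107.1826 → 110.9099 [stop]  node(5,1) S=58.3564 payoff=87.2336 vs cont=83.5063 → 87.2336 [stop]  node(5,2) S=98.1967 payoff=47.3933 vs cont=43.6660 → 47.3933 [stop]  node(5,3) S=165.2363 payoff=0.0000 vs cont=9.1339 → 9.1339 [wait]  node(5,4) S=278.0444 payoff=0.0000 vs cont=0.0000 → 0.0000 [wait]  node(5,5) S=467.8674 payoff=0.0000 vs cont=0.0000 → 0.0000 [wait]  ⇒ S*(5)=98.1967
t_4: node(4,0) S=44.9867 payoff=100.6033 vs cont=96.8760 → 100.6033 [stop]  node(4,1) S=75.6994 payoff=69.8906 vs cont=66.1632 → 69.8906 [stop]  node(4,2) S=127.3800 payoff=18.2100 vs cont=28.0903 → 28.0903 [wait]  node(4,3) S=214.3433 payoff=0.0000 vs cont=4.5814 → 4.5814 [wait]  node(4,4) S=360.6770 payoff=0.0000 vs cont=0.0000 → 0.0000 [wait]  ⇒ S*(4)=75.6994
t_3: node(3,0) S=58.3564 payoff=87.2336 vs cont=83.5063 → 87.2336 [stop]  node(3,1) S=98.1967 payoff=47.3933 vs cont=48.3375 → 48.3375 [wait]  node(3,2) S=165.2363 payoff=0.0000 vs cont=16.2558 → 16.2558 [wait]  node(3,3) S=278.0444 payoff=0.0000 vs cont=2.2980 → 2.2980 [wait]  ⇒ S*(3)=58.3564
t_2: node(2,0) S=75.6994 payoff=69.8906 vs cont=66.6097 → 69.8906 [stop]  node(2,1) S=127.3800 payoff=18.2100 vs cont=31.9313 → 31.9313 [wait]  node(2,2) S=214.3433 payoff=0.0000 vs cont=9.2402 → 9.2402 [wait]  ⇒ S*(2)=75.6994
t_1: node(1,0) S=98.1967 payoff=47.3933 vs cont=50.1536 → 50.1536 [wait]  node(1,1) S=165.2363 payoff=0.0000 vs cont=20.3851 → 20.3851 [wait]  ⇒ S*(1)=-
t_0: node(0,0) S=127.3800 payoff=18.2100 vs cont=34.7946 → 34.7946 [wait]  ⇒ S*(0)=-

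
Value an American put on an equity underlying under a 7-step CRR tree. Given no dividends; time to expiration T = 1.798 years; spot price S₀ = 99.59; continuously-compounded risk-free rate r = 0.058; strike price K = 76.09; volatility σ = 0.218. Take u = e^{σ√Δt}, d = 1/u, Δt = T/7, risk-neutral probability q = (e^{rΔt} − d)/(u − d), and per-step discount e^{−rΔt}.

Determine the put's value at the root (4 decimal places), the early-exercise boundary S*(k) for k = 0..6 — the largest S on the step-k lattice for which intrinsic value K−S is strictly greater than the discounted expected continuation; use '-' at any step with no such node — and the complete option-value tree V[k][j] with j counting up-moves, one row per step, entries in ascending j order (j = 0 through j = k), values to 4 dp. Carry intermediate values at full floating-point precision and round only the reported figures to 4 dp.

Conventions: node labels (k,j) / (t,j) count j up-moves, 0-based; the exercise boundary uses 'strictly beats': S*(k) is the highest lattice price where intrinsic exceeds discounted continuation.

price = 1.3466
boundary = - - - - 64.0153 57.3193 64.0153
tree:
1.3466
2.4278 0.4637
4.2779 0.9206 0.0877
7.3230 1.8048 0.1936 0.0000
12.0747 3.4819 0.4273 0.0000 0.0000
18.7707 6.5781 0.9433 0.0000 0.0000 0.0000
24.7663 12.0747 2.0822 0.0000 0.0000 0.0000 0.0000
30.1347 18.7707 4.5964 0.0000 0.0000 0.0000 0.0000 0.0000

params: Δt=0.25686 u=1.11682 d=0.89540 q=0.54019 e^(-rΔt)=0.98521
t_7 payoffs: 30.1347 18.7707 4.5964 0.0000 0.0000 0.0000 0.0000 0.0000
t_6: node(6,0) S=51.3237 payoff=24.7663 vs cont=23.6411 → 24.7663 [stop]  node(6,1) S=64.0153 payoff=12.0747 vs cont=10.9495 → 12.0747 [stop]  node(6,2) S=79.8454 payoff=0.0000 vs cont=2.0822 → 2.0822 [wait]  node(6,3) S=99.5900 payoff=0.0000 vs cont=0.0000 → 0.0000 [wait]  node(6,4) S=124.2172 payoff=0.0000 vs cont=0.0000 → 0.0000 [wait]  node(6,5) S=154.9342 payoff=0.0000 vs cont=0.0000 → 0.0000 [wait]  node(6,6) S=193.2472 payoff=0.0000 vs cont=0.0000 → 0.0000 [wait]  ⇒ S*(6)=64.0153
t_5: node(5,0) S=57.3193 payoff=18.7707 vs cont=17.6455 → 18.7707 [stop]  node(5,1) S=71.4936 payoff=4.5964 vs cont=6.5781 → 6.5781 [wait]  node(5,2) S=89.1729 payoff=0.0000 vs cont=0.9433 → 0.9433 [wait]  node(5,3) S=111.2240 payoff=0.0000 vs cont=0.0000 → 0.0000 [wait]  node(5,4) S=138.7281 payoff=0.0000 vs cont=0.0000 → 0.0000 [wait]  node(5,5) S=173.0335 payoff=0.0000 vs cont=0.0000 → 0.0000 [wait]  ⇒ S*(5)=57.3193
t_4: node(4,0) S=64.0153 payoff=12.0747 vs cont=12.0041 → 12.0747 [stop]  node(4,1) S=79.8454 payoff=0.0000 vs cont=3.4819 → 3.4819 [wait]  node(4,2) S=99.5900 payoff=0.0000 vs cont=0.4273 → 0.4273 [wait]  node(4,3) S=124.2172 payoff=0.0000 vs cont=0.0000 → 0.0000 [wait]  node(4,4) S=154.9342 payoff=0.0000 vs cont=0.0000 → 0.0000 [wait]  ⇒ S*(4)=64.0153
t_3: node(3,0) S=71.4936 payoff=4.5964 vs cont=7.3230 → 7.3230 [wait]  node(3,1) S=89.1729 payoff=0.0000 vs cont=1.8048 → 1.8048 [wait]  node(3,2) S=111.2240 payoff=0.0000 vs cont=0.1936 → 0.1936 [wait]  node(3,3) S=138.7281 payoff=0.0000 vs cont=0.0000 → 0.0000 [wait]  ⇒ S*(3)=-
t_2: node(2,0) S=79.8454 payoff=0.0000 vs cont=4.2779 → 4.2779 [wait]  node(2,1) S=99.5900 payoff=0.0000 vs cont=0.9206 → 0.9206 [wait]  node(2,2) S=124.2172 payoff=0.0000 vs cont=0.0877 → 0.0877 [wait]  ⇒ S*(2)=-
t_1: node(1,0) S=89.1729 payoff=0.0000 vs cont=2.4278 → 2.4278 [wait]  node(1,1) S=111.2240 payoff=0.0000 vs cont=0.4637 → 0.4637 [wait]  ⇒ S*(1)=-
t_0: node(0,0) S=99.5900 payoff=0.0000 vs cont=1.3466 → 1.3466 [wait]  ⇒ S*(0)=-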